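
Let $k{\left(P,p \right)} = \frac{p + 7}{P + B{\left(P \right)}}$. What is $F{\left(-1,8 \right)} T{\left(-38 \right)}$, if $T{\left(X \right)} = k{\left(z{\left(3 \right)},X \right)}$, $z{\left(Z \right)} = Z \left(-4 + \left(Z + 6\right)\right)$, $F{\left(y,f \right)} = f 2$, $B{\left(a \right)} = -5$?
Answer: $- \frac{248}{5} \approx -49.6$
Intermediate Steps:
$F{\left(y,f \right)} = 2 f$
$z{\left(Z \right)} = Z \left(2 + Z\right)$ ($z{\left(Z \right)} = Z \left(-4 + \left(6 + Z\right)\right) = Z \left(2 + Z\right)$)
$k{\left(P,p \right)} = \frac{7 + p}{-5 + P}$ ($k{\left(P,p \right)} = \frac{p + 7}{P - 5} = \frac{7 + p}{-5 + P}$)
$T{\left(X \right)} = \frac{7}{10} + \frac{X}{10}$ ($T{\left(X \right)} = \frac{7 + X}{-5 + 3 \left(2 + 3\right)} = \frac{7 + X}{-5 + 3 \cdot 5} = \frac{7 + X}{-5 + 15} = \frac{7 + X}{10} = \frac{7}{10} + \frac{X}{10}$)
$F{\left(-1,8 \right)} T{\left(-38 \right)} = 2 \cdot 8 \left(\frac{7}{10} + \frac{1}{10} \left(-38\right)\right) = 16 \left(\frac{7}{10} - \frac{19}{5}\right) = 16 \left(- \frac{31}{10}\right) = - \frac{248}{5}$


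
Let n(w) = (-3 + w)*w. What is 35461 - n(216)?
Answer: -10547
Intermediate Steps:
n(w) = w*(-3 + w)
35461 - n(216) = 35461 - 216*(-3 + 216) = 35461 - 216*213 = 35461 - 1*46008 = 35461 - 46008 = -10547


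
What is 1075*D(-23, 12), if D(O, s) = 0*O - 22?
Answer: -23650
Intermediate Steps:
D(O, s) = -22 (D(O, s) = 0 - 22 = -22)
1075*D(-23, 12) = 1075*(-22) = -23650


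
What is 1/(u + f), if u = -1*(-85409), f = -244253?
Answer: -1/158844 ≈ -6.2955e-6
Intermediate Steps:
u = 85409
1/(u + f) = 1/(85409 - 244253) = 1/(-158844) = -1/158844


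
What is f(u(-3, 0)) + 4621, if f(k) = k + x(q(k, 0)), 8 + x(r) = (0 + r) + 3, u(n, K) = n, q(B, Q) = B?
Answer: 4610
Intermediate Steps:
x(r) = -5 + r (x(r) = -8 + ((0 + r) + 3) = -8 + (r + 3) = -8 + (3 + r) = -5 + r)
f(k) = -5 + 2*k (f(k) = k + (-5 + k) = -5 + 2*k)
f(u(-3, 0)) + 4621 = (-5 + 2*(-3)) + 4621 = (-5 - 6) + 4621 = -11 + 4621 = 4610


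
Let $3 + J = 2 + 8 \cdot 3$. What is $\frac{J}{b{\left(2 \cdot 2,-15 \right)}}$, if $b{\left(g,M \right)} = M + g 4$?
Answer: $23$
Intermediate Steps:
$b{\left(g,M \right)} = M + 4 g$
$J = 23$ ($J = -3 + \left(2 + 8 \cdot 3\right) = -3 + \left(2 + 24\right) = -3 + 26 = 23$)
$\frac{J}{b{\left(2 \cdot 2,-15 \right)}} = \frac{23}{-15 + 4 \cdot 2 \cdot 2} = \frac{23}{-15 + 4 \cdot 4} = \frac{23}{-15 + 16} = \frac{23}{1} = 23 \cdot 1 = 23$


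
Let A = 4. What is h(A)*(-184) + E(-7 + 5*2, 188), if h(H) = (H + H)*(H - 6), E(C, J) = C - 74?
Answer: 2873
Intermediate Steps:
E(C, J) = -74 + C
h(H) = 2*H*(-6 + H) (h(H) = (2*H)*(-6 + H) = 2*H*(-6 + H))
h(A)*(-184) + E(-7 + 5*2, 188) = (2*4*(-6 + 4))*(-184) + (-74 + (-7 + 5*2)) = (2*4*(-2))*(-184) + (-74 + (-7 + 10)) = -16*(-184) + (-74 + 3) = 2944 - 71 = 2873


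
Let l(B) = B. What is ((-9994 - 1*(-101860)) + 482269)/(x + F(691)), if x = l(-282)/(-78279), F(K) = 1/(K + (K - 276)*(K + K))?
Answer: 8602349994476655/54002867 ≈ 1.5929e+8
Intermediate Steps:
F(K) = 1/(K + 2*K*(-276 + K)) (F(K) = 1/(K + (-276 + K)*(2*K)) = 1/(K + 2*K*(-276 + K)))
x = 94/26093 (x = -282/(-78279) = -282*(-1/78279) = 94/26093 ≈ 0.0036025)
((-9994 - 1*(-101860)) + 482269)/(x + F(691)) = ((-9994 - 1*(-101860)) + 482269)/(94/26093 + 1/(691*(-551 + 2*691))) = ((-9994 + 101860) + 482269)/(94/26093 + 1/(691*(-551 + 1382))) = (91866 + 482269)/(94/26093 + (1/691)/831) = 574135/(94/26093 + (1/691)*(1/831)) = 574135/(94/26093 + 1/574221) = 574135/(54002867/14983148553) = 574135*(14983148553/54002867) = 8602349994476655/54002867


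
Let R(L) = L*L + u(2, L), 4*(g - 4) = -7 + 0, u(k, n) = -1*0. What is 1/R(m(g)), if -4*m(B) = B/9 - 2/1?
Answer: 256/49 ≈ 5.2245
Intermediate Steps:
u(k, n) = 0
g = 9/4 (g = 4 + (-7 + 0)/4 = 4 + (¼)*(-7) = 4 - 7/4 = 9/4 ≈ 2.2500)
m(B) = ½ - B/36 (m(B) = -(B/9 - 2/1)/4 = -(B*(⅑) - 2*1)/4 = -(B/9 - 2)/4 = -(-2 + B/9)/4 = ½ - B/36)
R(L) = L² (R(L) = L*L + 0 = L² + 0 = L²)
1/R(m(g)) = 1/((½ - 1/36*9/4)²) = 1/((½ - 1/16)²) = 1/((7/16)²) = 1/(49/256) = 256/49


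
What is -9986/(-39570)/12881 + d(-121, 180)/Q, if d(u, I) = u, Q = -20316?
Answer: 3437595397/575282720540 ≈ 0.0059755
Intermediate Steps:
-9986/(-39570)/12881 + d(-121, 180)/Q = -9986/(-39570)/12881 - 121/(-20316) = -9986*(-1/39570)*(1/12881) - 121*(-1/20316) = (4993/19785)*(1/12881) + 121/20316 = 4993/254850585 + 121/20316 = 3437595397/575282720540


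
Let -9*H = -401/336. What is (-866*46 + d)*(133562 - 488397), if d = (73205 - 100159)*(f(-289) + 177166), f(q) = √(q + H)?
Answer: 1694469194587000 + 4782111295*I*√18344235/126 ≈ 1.6945e+15 + 1.6255e+11*I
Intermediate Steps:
H = 401/3024 (H = -(-401)/(9*336) = -⅑*(-401/336) = 401/3024 ≈ 0.13261)
f(q) = √(401/3024 + q) (f(q) = √(q + 401/3024) = √(401/3024 + q))
d = -4775332364 - 13477*I*√18344235/126 (d = (73205 - 100159)*(√(8421 + 63504*(-289))/252 + 177166) = -26954*(√(8421 - 18352656)/252 + 177166) = -26954*(√(-18344235)/252 + 177166) = -26954*((I*√18344235)/252 + 177166) = -26954*(I*√18344235/252 + 177166) = -26954*(177166 + I*√18344235/252) = -4775332364 - 13477*I*√18344235/126 ≈ -4.7753e+9 - 4.5811e+5*I)
(-866*46 + d)*(133562 - 488397) = (-866*46 + (-4775332364 - 13477*I*√18344235/126))*(133562 - 488397) = (-39836 + (-4775332364 - 13477*I*√18344235/126))*(-354835) = (-4775372200 - 13477*I*√18344235/126)*(-354835) = 1694469194587000 + 4782111295*I*√18344235/126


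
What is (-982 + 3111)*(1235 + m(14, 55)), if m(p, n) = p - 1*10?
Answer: 2637831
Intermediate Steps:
m(p, n) = -10 + p (m(p, n) = p - 10 = -10 + p)
(-982 + 3111)*(1235 + m(14, 55)) = (-982 + 3111)*(1235 + (-10 + 14)) = 2129*(1235 + 4) = 2129*1239 = 2637831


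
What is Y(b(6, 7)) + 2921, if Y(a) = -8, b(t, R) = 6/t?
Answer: 2913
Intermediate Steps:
Y(b(6, 7)) + 2921 = -8 + 2921 = 2913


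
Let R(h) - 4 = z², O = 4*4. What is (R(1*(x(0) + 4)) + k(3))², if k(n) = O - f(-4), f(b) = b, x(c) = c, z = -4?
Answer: 1600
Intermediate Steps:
O = 16
k(n) = 20 (k(n) = 16 - 1*(-4) = 16 + 4 = 20)
R(h) = 20 (R(h) = 4 + (-4)² = 4 + 16 = 20)
(R(1*(x(0) + 4)) + k(3))² = (20 + 20)² = 40² = 1600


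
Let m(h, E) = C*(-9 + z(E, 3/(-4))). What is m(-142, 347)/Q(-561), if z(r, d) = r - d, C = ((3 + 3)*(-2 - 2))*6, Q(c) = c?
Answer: 16260/187 ≈ 86.952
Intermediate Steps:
C = -144 (C = (6*(-4))*6 = -24*6 = -144)
m(h, E) = 1188 - 144*E (m(h, E) = -144*(-9 + (E - 3/(-4))) = -144*(-9 + (E - 3*(-1)/4)) = -144*(-9 + (E - 1*(-¾))) = -144*(-9 + (E + ¾)) = -144*(-9 + (¾ + E)) = -144*(-33/4 + E) = 1188 - 144*E)
m(-142, 347)/Q(-561) = (1188 - 144*347)/(-561) = (1188 - 49968)*(-1/561) = -48780*(-1/561) = 16260/187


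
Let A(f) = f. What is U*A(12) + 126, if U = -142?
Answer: -1578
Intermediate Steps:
U*A(12) + 126 = -142*12 + 126 = -1704 + 126 = -1578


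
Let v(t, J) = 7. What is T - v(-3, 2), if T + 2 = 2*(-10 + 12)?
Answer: -5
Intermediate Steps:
T = 2 (T = -2 + 2*(-10 + 12) = -2 + 2*2 = -2 + 4 = 2)
T - v(-3, 2) = 2 - 1*7 = 2 - 7 = -5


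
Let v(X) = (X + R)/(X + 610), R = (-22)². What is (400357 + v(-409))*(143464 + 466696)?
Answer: 16366897671040/67 ≈ 2.4428e+11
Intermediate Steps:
R = 484
v(X) = (484 + X)/(610 + X) (v(X) = (X + 484)/(X + 610) = (484 + X)/(610 + X))
(400357 + v(-409))*(143464 + 466696) = (400357 + (484 - 409)/(610 - 409))*(143464 + 466696) = (400357 + 75/201)*610160 = (400357 + (1/201)*75)*610160 = (400357 + 25/67)*610160 = (26823944/67)*610160 = 16366897671040/67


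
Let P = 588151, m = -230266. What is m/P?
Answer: -230266/588151 ≈ -0.39151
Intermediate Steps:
m/P = -230266/588151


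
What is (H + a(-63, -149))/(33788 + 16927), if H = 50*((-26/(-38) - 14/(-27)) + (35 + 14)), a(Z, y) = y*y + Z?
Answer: 12644494/26016795 ≈ 0.48601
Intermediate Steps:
a(Z, y) = Z + y² (a(Z, y) = y² + Z = Z + y²)
H = 1287700/513 (H = 50*((-26*(-1/38) - 14*(-1/27)) + 49) = 50*((13/19 + 14/27) + 49) = 50*(617/513 + 49) = 50*(25754/513) = 1287700/513 ≈ 2510.1)
(H + a(-63, -149))/(33788 + 16927) = (1287700/513 + (-63 + (-149)²))/(33788 + 16927) = (1287700/513 + (-63 + 22201))/50715 = (1287700/513 + 22138)*(1/50715) = (12644494/513)*(1/50715) = 12644494/26016795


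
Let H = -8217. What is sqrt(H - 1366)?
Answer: 37*I*sqrt(7) ≈ 97.893*I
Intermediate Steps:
sqrt(H - 1366) = sqrt(-8217 - 1366) = sqrt(-9583) = 37*I*sqrt(7)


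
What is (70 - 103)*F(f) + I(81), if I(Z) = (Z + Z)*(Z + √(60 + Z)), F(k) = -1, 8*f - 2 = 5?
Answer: 13155 + 162*√141 ≈ 15079.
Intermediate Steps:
f = 7/8 (f = ¼ + (⅛)*5 = ¼ + 5/8 = 7/8 ≈ 0.87500)
I(Z) = 2*Z*(Z + √(60 + Z)) (I(Z) = (2*Z)*(Z + √(60 + Z)) = 2*Z*(Z + √(60 + Z)))
(70 - 103)*F(f) + I(81) = (70 - 103)*(-1) + 2*81*(81 + √(60 + 81)) = -33*(-1) + 2*81*(81 + √141) = 33 + (13122 + 162*√141) = 13155 + 162*√141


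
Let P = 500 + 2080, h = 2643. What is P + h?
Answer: 5223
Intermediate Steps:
P = 2580
P + h = 2580 + 2643 = 5223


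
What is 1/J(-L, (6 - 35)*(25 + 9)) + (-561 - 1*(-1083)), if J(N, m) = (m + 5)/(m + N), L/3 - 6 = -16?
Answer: 513038/981 ≈ 522.97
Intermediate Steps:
L = -30 (L = 18 + 3*(-16) = 18 - 48 = -30)
J(N, m) = (5 + m)/(N + m)
1/J(-L, (6 - 35)*(25 + 9)) + (-561 - 1*(-1083)) = 1/((5 + (6 - 35)*(25 + 9))/(-1*(-30) + (6 - 35)*(25 + 9))) + (-561 - 1*(-1083)) = 1/((5 - 29*34)/(30 - 29*34)) + (-561 + 1083) = 1/((5 - 986)/(30 - 986)) + 522 = 1/(-981/(-956)) + 522 = 1/(-1/956*(-981)) + 522 = 1/(981/956) + 522 = 956/981 + 522 = 513038/981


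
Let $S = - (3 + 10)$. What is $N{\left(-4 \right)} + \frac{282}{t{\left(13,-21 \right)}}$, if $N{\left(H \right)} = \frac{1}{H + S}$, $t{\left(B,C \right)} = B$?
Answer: $\frac{4781}{221} \approx 21.633$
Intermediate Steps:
$S = -13$ ($S = \left(-1\right) 13 = -13$)
$N{\left(H \right)} = \frac{1}{-13 + H}$ ($N{\left(H \right)} = \frac{1}{H - 13} = \frac{1}{-13 + H}$)
$N{\left(-4 \right)} + \frac{282}{t{\left(13,-21 \right)}} = \frac{1}{-13 - 4} + \frac{282}{13} = \frac{1}{-17} + 282 \cdot \frac{1}{13} = - \frac{1}{17} + \frac{282}{13} = \frac{4781}{221}$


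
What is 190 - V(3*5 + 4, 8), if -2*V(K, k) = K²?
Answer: 741/2 ≈ 370.50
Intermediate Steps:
V(K, k) = -K²/2
190 - V(3*5 + 4, 8) = 190 - (-1)*(3*5 + 4)²/2 = 190 - (-1)*(15 + 4)²/2 = 190 - (-1)*19²/2 = 190 - (-1)*361/2 = 190 - 1*(-361/2) = 190 + 361/2 = 741/2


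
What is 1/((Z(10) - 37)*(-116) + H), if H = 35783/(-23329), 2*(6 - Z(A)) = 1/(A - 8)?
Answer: 23329/84531842 ≈ 0.00027598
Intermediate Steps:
Z(A) = 6 - 1/(2*(-8 + A)) (Z(A) = 6 - 1/(2*(A - 8)) = 6 - 1/(2*(-8 + A)))
H = -35783/23329 (H = 35783*(-1/23329) = -35783/23329 ≈ -1.5338)
1/((Z(10) - 37)*(-116) + H) = 1/(((-97 + 12*10)/(2*(-8 + 10)) - 37)*(-116) - 35783/23329) = 1/(((½)*(-97 + 120)/2 - 37)*(-116) - 35783/23329) = 1/(((½)*(½)*23 - 37)*(-116) - 35783/23329) = 1/((23/4 - 37)*(-116) - 35783/23329) = 1/(-125/4*(-116) - 35783/23329) = 1/(3625 - 35783/23329) = 1/(84531842/23329) = 23329/84531842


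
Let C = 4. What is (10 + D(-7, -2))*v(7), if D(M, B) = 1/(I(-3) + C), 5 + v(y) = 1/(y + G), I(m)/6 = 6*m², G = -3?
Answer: -62339/1312 ≈ -47.514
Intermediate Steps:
I(m) = 36*m² (I(m) = 6*(6*m²) = 36*m²)
v(y) = -5 + 1/(-3 + y) (v(y) = -5 + 1/(y - 3) = -5 + 1/(-3 + y))
D(M, B) = 1/328 (D(M, B) = 1/(36*(-3)² + 4) = 1/(36*9 + 4) = 1/(324 + 4) = 1/328)
(10 + D(-7, -2))*v(7) = (10 + 1/328)*((16 - 5*7)/(-3 + 7)) = 3281*((16 - 35)/4)/328 = 3281*((¼)*(-19))/328 = (3281/328)*(-19/4) = -62339/1312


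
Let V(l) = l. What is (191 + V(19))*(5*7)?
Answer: 7350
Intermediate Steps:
(191 + V(19))*(5*7) = (191 + 19)*(5*7) = 210*35 = 7350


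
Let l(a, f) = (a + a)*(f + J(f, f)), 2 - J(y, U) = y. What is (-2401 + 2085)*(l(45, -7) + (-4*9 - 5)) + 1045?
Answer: -42879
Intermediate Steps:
J(y, U) = 2 - y
l(a, f) = 4*a (l(a, f) = (a + a)*(f + (2 - f)) = (2*a)*2 = 4*a)
(-2401 + 2085)*(l(45, -7) + (-4*9 - 5)) + 1045 = (-2401 + 2085)*(4*45 + (-4*9 - 5)) + 1045 = -316*(180 + (-36 - 5)) + 1045 = -316*(180 - 41) + 1045 = -316*139 + 1045 = -43924 + 1045 = -42879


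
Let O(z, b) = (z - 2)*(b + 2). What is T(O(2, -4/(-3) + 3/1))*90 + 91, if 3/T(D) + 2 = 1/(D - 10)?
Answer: -263/7 ≈ -37.571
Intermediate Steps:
O(z, b) = (-2 + z)*(2 + b)
T(D) = 3/(-2 + 1/(-10 + D)) (T(D) = 3/(-2 + 1/(D - 10)) = 3/(-2 + 1/(-10 + D)))
T(O(2, -4/(-3) + 3/1))*90 + 91 = (3*(10 - (-4 - 2*(-4/(-3) + 3/1) + 2*2 + (-4/(-3) + 3/1)*2))/(-21 + 2*(-4 - 2*(-4/(-3) + 3/1) + 2*2 + (-4/(-3) + 3/1)*2)))*90 + 91 = (3*(10 - (-4 - 2*(-4*(-⅓) + 3*1) + 4 + (-4*(-⅓) + 3*1)*2))/(-21 + 2*(-4 - 2*(-4*(-⅓) + 3*1) + 4 + (-4*(-⅓) + 3*1)*2)))*90 + 91 = (3*(10 - (-4 - 2*(4/3 + 3) + 4 + (4/3 + 3)*2))/(-21 + 2*(-4 - 2*(4/3 + 3) + 4 + (4/3 + 3)*2)))*90 + 91 = (3*(10 - (-4 - 2*13/3 + 4 + (13/3)*2))/(-21 + 2*(-4 - 2*13/3 + 4 + (13/3)*2)))*90 + 91 = (3*(10 - (-4 - 26/3 + 4 + 26/3))/(-21 + 2*(-4 - 26/3 + 4 + 26/3)))*90 + 91 = (3*(10 - 1*0)/(-21 + 2*0))*90 + 91 = (3*(10 + 0)/(-21 + 0))*90 + 91 = (3*10/(-21))*90 + 91 = (3*(-1/21)*10)*90 + 91 = -10/7*90 + 91 = -900/7 + 91 = -263/7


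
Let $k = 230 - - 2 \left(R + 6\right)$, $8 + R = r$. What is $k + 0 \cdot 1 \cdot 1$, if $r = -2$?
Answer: $222$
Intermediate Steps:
$R = -10$ ($R = -8 - 2 = -10$)
$k = 222$ ($k = 230 - - 2 \left(-10 + 6\right) = 230 - \left(-2\right) \left(-4\right) = 230 - 8 = 222$)
$k + 0 \cdot 1 \cdot 1 = 222 + 0 \cdot 1 \cdot 1 = 222 + 0 \cdot 1 = 222 + 0 = 222$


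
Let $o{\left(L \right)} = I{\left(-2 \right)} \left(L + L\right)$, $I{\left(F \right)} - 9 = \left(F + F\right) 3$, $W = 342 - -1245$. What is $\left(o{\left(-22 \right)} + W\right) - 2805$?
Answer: $-1086$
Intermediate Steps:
$W = 1587$ ($W = 342 + 1245 = 1587$)
$I{\left(F \right)} = 9 + 6 F$ ($I{\left(F \right)} = 9 + \left(F + F\right) 3 = 9 + 2 F 3 = 9 + 6 F$)
$o{\left(L \right)} = - 6 L$ ($o{\left(L \right)} = \left(9 + 6 \left(-2\right)\right) \left(L + L\right) = \left(9 - 12\right) 2 L = - 3 \cdot 2 L = - 6 L$)
$\left(o{\left(-22 \right)} + W\right) - 2805 = \left(\left(-6\right) \left(-22\right) + 1587\right) - 2805 = \left(132 + 1587\right) - 2805 = 1719 - 2805 = -1086$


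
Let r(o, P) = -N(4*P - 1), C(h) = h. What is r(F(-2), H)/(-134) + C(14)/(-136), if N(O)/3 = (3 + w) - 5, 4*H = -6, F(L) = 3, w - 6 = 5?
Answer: 449/4556 ≈ 0.098551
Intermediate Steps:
w = 11 (w = 6 + 5 = 11)
H = -3/2 (H = (¼)*(-6) = -3/2 ≈ -1.5000)
N(O) = 27 (N(O) = 3*((3 + 11) - 5) = 3*(14 - 5) = 3*9 = 27)
r(o, P) = -27 (r(o, P) = -1*27 = -27)
r(F(-2), H)/(-134) + C(14)/(-136) = -27/(-134) + 14/(-136) = -27*(-1/134) + 14*(-1/136) = 27/134 - 7/68 = 449/4556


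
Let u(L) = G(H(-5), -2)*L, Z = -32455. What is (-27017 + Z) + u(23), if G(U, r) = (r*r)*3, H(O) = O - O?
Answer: -59196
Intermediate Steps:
H(O) = 0
G(U, r) = 3*r² (G(U, r) = r²*3 = 3*r²)
u(L) = 12*L (u(L) = (3*(-2)²)*L = (3*4)*L = 12*L)
(-27017 + Z) + u(23) = (-27017 - 32455) + 12*23 = -59472 + 276 = -59196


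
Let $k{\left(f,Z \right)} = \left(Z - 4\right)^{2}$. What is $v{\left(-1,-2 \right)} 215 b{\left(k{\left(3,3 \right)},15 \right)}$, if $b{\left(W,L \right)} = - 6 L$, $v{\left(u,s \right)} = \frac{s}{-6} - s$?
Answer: $-45150$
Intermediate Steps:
$v{\left(u,s \right)} = - \frac{7 s}{6}$ ($v{\left(u,s \right)} = s \left(- \frac{1}{6}\right) - s = - \frac{s}{6} - s = - \frac{7 s}{6}$)
$k{\left(f,Z \right)} = \left(-4 + Z\right)^{2}$
$v{\left(-1,-2 \right)} 215 b{\left(k{\left(3,3 \right)},15 \right)} = \left(- \frac{7}{6}\right) \left(-2\right) 215 \left(\left(-6\right) 15\right) = \frac{7}{3} \cdot 215 \left(-90\right) = \frac{1505}{3} \left(-90\right) = -45150$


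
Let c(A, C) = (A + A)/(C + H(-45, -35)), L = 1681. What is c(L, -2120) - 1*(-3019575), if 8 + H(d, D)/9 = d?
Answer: 7841832913/2597 ≈ 3.0196e+6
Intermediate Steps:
H(d, D) = -72 + 9*d
c(A, C) = 2*A/(-477 + C) (c(A, C) = (A + A)/(C + (-72 + 9*(-45))) = (2*A)/(C + (-72 - 405)) = (2*A)/(C - 477) = (2*A)/(-477 + C) = 2*A/(-477 + C))
c(L, -2120) - 1*(-3019575) = 2*1681/(-477 - 2120) - 1*(-3019575) = 2*1681/(-2597) + 3019575 = 2*1681*(-1/2597) + 3019575 = -3362/2597 + 3019575 = 7841832913/2597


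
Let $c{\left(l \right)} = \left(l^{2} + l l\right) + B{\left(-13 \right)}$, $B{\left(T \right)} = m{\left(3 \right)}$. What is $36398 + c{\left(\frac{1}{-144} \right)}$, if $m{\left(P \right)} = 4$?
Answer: $\frac{377415937}{10368} \approx 36402.0$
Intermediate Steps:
$B{\left(T \right)} = 4$
$c{\left(l \right)} = 4 + 2 l^{2}$ ($c{\left(l \right)} = \left(l^{2} + l l\right) + 4 = \left(l^{2} + l^{2}\right) + 4 = 2 l^{2} + 4 = 4 + 2 l^{2}$)
$36398 + c{\left(\frac{1}{-144} \right)} = 36398 + \left(4 + 2 \left(\frac{1}{-144}\right)^{2}\right) = 36398 + \left(4 + 2 \left(- \frac{1}{144}\right)^{2}\right) = 36398 + \left(4 + 2 \cdot \frac{1}{20736}\right) = 36398 + \left(4 + \frac{1}{10368}\right) = 36398 + \frac{41473}{10368} = \frac{377415937}{10368}$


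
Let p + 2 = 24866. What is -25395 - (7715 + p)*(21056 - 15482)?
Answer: -181620741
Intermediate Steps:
p = 24864 (p = -2 + 24866 = 24864)
-25395 - (7715 + p)*(21056 - 15482) = -25395 - (7715 + 24864)*(21056 - 15482) = -25395 - 32579*5574 = -25395 - 1*181595346 = -25395 - 181595346 = -181620741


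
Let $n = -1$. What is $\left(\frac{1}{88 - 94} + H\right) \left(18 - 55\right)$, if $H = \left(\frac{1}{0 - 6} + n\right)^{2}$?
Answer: $- \frac{1591}{36} \approx -44.194$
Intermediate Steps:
$H = \frac{49}{36}$ ($H = \left(\frac{1}{0 - 6} - 1\right)^{2} = \left(\frac{1}{-6} - 1\right)^{2} = \left(- \frac{1}{6} - 1\right)^{2} = \left(- \frac{7}{6}\right)^{2} = \frac{49}{36} \approx 1.3611$)
$\left(\frac{1}{88 - 94} + H\right) \left(18 - 55\right) = \left(\frac{1}{88 - 94} + \frac{49}{36}\right) \left(18 - 55\right) = \left(\frac{1}{-6} + \frac{49}{36}\right) \left(-37\right) = \left(- \frac{1}{6} + \frac{49}{36}\right) \left(-37\right) = \frac{43}{36} \left(-37\right) = - \frac{1591}{36}$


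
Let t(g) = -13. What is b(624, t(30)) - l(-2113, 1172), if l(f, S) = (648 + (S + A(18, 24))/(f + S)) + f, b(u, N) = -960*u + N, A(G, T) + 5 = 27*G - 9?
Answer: -562328664/941 ≈ -5.9759e+5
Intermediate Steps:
A(G, T) = -14 + 27*G (A(G, T) = -5 + (27*G - 9) = -5 + (-9 + 27*G) = -14 + 27*G)
b(u, N) = N - 960*u
l(f, S) = 648 + f + (472 + S)/(S + f) (l(f, S) = (648 + (S + (-14 + 27*18))/(f + S)) + f = (648 + (S + (-14 + 486))/(S + f)) + f = (648 + (S + 472)/(S + f)) + f = (648 + (472 + S)/(S + f)) + f = 648 + f + (472 + S)/(S + f))
b(624, t(30)) - l(-2113, 1172) = (-13 - 960*624) - (472 + (-2113)² + 648*(-2113) + 649*1172 + 1172*(-2113))/(1172 - 2113) = (-13 - 599040) - (472 + 4464769 - 1369224 + 760628 - 2476436)/(-941) = -599053 - (-1)*1380209/941 = -599053 - 1*(-1380209/941) = -599053 + 1380209/941 = -562328664/941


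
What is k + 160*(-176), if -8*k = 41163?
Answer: -266443/8 ≈ -33305.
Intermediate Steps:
k = -41163/8 (k = -⅛*41163 = -41163/8 ≈ -5145.4)
k + 160*(-176) = -41163/8 + 160*(-176) = -41163/8 - 28160 = -266443/8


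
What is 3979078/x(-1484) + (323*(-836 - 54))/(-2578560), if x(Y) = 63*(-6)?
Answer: -10059002651/955584 ≈ -10527.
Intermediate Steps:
x(Y) = -378
3979078/x(-1484) + (323*(-836 - 54))/(-2578560) = 3979078/(-378) + (323*(-836 - 54))/(-2578560) = 3979078*(-1/378) + (323*(-890))*(-1/2578560) = -1989539/189 - 287470*(-1/2578560) = -1989539/189 + 1691/15168 = -10059002651/955584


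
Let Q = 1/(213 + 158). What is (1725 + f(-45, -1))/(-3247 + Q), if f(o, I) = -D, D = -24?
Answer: -648879/1204636 ≈ -0.53865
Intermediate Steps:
f(o, I) = 24 (f(o, I) = -1*(-24) = 24)
Q = 1/371 ≈ 0.0026954
(1725 + f(-45, -1))/(-3247 + Q) = (1725 + 24)/(-3247 + 1/371) = 1749/(-1204636/371) = 1749*(-371/1204636) = -648879/1204636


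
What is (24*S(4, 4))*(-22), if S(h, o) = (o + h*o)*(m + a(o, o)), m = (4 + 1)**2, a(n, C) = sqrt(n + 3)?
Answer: -264000 - 10560*sqrt(7) ≈ -2.9194e+5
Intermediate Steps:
a(n, C) = sqrt(3 + n)
m = 25 (m = 5**2 = 25)
S(h, o) = (25 + sqrt(3 + o))*(o + h*o) (S(h, o) = (o + h*o)*(25 + sqrt(3 + o)) = (25 + sqrt(3 + o))*(o + h*o))
(24*S(4, 4))*(-22) = (24*(4*(25 + sqrt(3 + 4) + 25*4 + 4*sqrt(3 + 4))))*(-22) = (24*(4*(25 + sqrt(7) + 100 + 4*sqrt(7))))*(-22) = (24*(4*(125 + 5*sqrt(7))))*(-22) = (24*(500 + 20*sqrt(7)))*(-22) = (12000 + 480*sqrt(7))*(-22) = -264000 - 10560*sqrt(7)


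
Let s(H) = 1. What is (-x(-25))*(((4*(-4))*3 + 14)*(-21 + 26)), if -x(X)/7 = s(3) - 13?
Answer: 14280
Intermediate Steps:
x(X) = 84 (x(X) = -7*(1 - 13) = -7*(-12) = 84)
(-x(-25))*(((4*(-4))*3 + 14)*(-21 + 26)) = (-1*84)*(((4*(-4))*3 + 14)*(-21 + 26)) = -84*(-16*3 + 14)*5 = -84*(-48 + 14)*5 = -(-2856)*5 = -84*(-170) = 14280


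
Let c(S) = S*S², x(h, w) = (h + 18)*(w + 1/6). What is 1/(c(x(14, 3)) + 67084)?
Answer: 27/29905732 ≈ 9.0284e-7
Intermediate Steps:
x(h, w) = (18 + h)*(⅙ + w) (x(h, w) = (18 + h)*(w + ⅙) = (18 + h)*(⅙ + w))
c(S) = S³
1/(c(x(14, 3)) + 67084) = 1/((3 + 18*3 + (⅙)*14 + 14*3)³ + 67084) = 1/((3 + 54 + 7/3 + 42)³ + 67084) = 1/((304/3)³ + 67084) = 1/(28094464/27 + 67084) = 1/(29905732/27) = 27/29905732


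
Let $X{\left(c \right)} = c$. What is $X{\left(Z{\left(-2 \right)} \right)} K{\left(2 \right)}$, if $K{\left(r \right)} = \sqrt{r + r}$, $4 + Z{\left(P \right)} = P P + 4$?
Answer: $8$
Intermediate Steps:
$Z{\left(P \right)} = P^{2}$ ($Z{\left(P \right)} = -4 + \left(P P + 4\right) = -4 + \left(P^{2} + 4\right) = -4 + \left(4 + P^{2}\right) = P^{2}$)
$K{\left(r \right)} = \sqrt{2} \sqrt{r}$ ($K{\left(r \right)} = \sqrt{2 r} = \sqrt{2} \sqrt{r}$)
$X{\left(Z{\left(-2 \right)} \right)} K{\left(2 \right)} = \left(-2\right)^{2} \sqrt{2} \sqrt{2} = 4 \cdot 2 = 8$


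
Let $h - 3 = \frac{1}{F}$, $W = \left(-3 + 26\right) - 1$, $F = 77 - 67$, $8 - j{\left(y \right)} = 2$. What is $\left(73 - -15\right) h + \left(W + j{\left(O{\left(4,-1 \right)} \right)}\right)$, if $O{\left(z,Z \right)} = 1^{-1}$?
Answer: $\frac{1504}{5} \approx 300.8$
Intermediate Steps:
$O{\left(z,Z \right)} = 1$
$j{\left(y \right)} = 6$ ($j{\left(y \right)} = 8 - 2 = 6$)
$F = 10$
$W = 22$ ($W = 23 - 1 = 22$)
$h = \frac{31}{10}$ ($h = 3 + \frac{1}{10} = \frac{31}{10} \approx 3.1$)
$\left(73 - -15\right) h + \left(W + j{\left(O{\left(4,-1 \right)} \right)}\right) = \left(73 - -15\right) \frac{31}{10} + \left(22 + 6\right) = \left(73 + 15\right) \frac{31}{10} + 28 = 88 \cdot \frac{31}{10} + 28 = \frac{1364}{5} + 28 = \frac{1504}{5}$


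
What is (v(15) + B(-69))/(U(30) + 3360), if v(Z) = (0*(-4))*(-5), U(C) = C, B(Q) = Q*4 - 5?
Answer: -281/3390 ≈ -0.082891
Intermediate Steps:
B(Q) = -5 + 4*Q (B(Q) = 4*Q - 5 = -5 + 4*Q)
v(Z) = 0 (v(Z) = 0*(-5) = 0)
(v(15) + B(-69))/(U(30) + 3360) = (0 + (-5 + 4*(-69)))/(30 + 3360) = (0 + (-5 - 276))/3390 = (0 - 281)*(1/3390) = -281*1/3390 = -281/3390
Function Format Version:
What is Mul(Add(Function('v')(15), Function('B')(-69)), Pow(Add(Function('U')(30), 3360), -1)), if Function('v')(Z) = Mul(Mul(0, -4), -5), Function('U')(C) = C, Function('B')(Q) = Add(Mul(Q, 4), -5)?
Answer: Rational(-281, 3390) ≈ -0.082891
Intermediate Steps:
Function('B')(Q) = Add(-5, Mul(4, Q)) (Function('B')(Q) = Add(Mul(4, Q), -5) = Add(-5, Mul(4, Q)))
Function('v')(Z) = 0 (Function('v')(Z) = Mul(0, -5) = 0)
Mul(Add(Function('v')(15), Function('B')(-69)), Pow(Add(Function('U')(30), 3360), -1)) = Mul(Add(0, Add(-5, Mul(4, -69))), Pow(Add(30, 3360), -1)) = Mul(Add(0, Add(-5, -276)), Pow(3390, -1)) = Mul(Add(0, -281), Rational(1, 3390)) = Mul(-281, Rational(1, 3390)) = Rational(-281, 3390)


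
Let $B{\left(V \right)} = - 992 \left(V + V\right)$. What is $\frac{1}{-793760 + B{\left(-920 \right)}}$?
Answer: $\frac{1}{1031520} \approx 9.6944 \cdot 10^{-7}$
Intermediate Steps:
$B{\left(V \right)} = - 1984 V$ ($B{\left(V \right)} = - 992 \cdot 2 V = - 1984 V$)
$\frac{1}{-793760 + B{\left(-920 \right)}} = \frac{1}{-793760 - -1825280} = \frac{1}{-793760 + 1825280} = \frac{1}{1031520}$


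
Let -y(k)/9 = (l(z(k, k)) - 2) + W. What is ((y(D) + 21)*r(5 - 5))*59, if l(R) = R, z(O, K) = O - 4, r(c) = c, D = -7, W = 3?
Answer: 0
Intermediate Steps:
z(O, K) = -4 + O
y(k) = 27 - 9*k (y(k) = -9*(((-4 + k) - 2) + 3) = -9*((-6 + k) + 3) = -9*(-3 + k) = 27 - 9*k)
((y(D) + 21)*r(5 - 5))*59 = (((27 - 9*(-7)) + 21)*(5 - 5))*59 = (((27 + 63) + 21)*0)*59 = ((90 + 21)*0)*59 = (111*0)*59 = 0*59 = 0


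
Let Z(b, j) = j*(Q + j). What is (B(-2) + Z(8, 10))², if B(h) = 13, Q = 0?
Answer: 12769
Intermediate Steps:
Z(b, j) = j² (Z(b, j) = j*(0 + j) = j*j = j²)
(B(-2) + Z(8, 10))² = (13 + 10²)² = (13 + 100)² = 113² = 12769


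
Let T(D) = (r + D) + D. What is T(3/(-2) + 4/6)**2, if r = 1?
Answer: 4/9 ≈ 0.44444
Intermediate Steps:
T(D) = 1 + 2*D (T(D) = (1 + D) + D = 1 + 2*D)
T(3/(-2) + 4/6)**2 = (1 + 2*(3/(-2) + 4/6))**2 = (1 + 2*(3*(-1/2) + 4*(1/6)))**2 = (1 + 2*(-3/2 + 2/3))**2 = (1 + 2*(-5/6))**2 = (1 - 5/3)**2 = (-2/3)**2 = 4/9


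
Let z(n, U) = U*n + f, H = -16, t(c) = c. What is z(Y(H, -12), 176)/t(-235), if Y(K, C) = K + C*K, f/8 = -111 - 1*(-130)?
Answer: -31128/235 ≈ -132.46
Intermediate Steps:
f = 152 (f = 8*(-111 - 1*(-130)) = 8*(-111 + 130) = 8*19 = 152)
z(n, U) = 152 + U*n (z(n, U) = U*n + 152 = 152 + U*n)
z(Y(H, -12), 176)/t(-235) = (152 + 176*(-16*(1 - 12)))/(-235) = (152 + 176*(-16*(-11)))*(-1/235) = (152 + 176*176)*(-1/235) = (152 + 30976)*(-1/235) = 31128*(-1/235) = -31128/235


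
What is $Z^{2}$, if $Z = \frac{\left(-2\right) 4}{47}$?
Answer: $\frac{64}{2209} \approx 0.028972$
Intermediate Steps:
$Z = - \frac{8}{47}$ ($Z = \left(-8\right) \frac{1}{47} = - \frac{8}{47} \approx -0.17021$)
$Z^{2} = \left(- \frac{8}{47}\right)^{2} = \frac{64}{2209}$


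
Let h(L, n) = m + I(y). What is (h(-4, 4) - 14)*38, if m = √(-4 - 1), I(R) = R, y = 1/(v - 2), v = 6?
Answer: -1045/2 + 38*I*√5 ≈ -522.5 + 84.971*I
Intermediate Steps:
y = ¼ (y = 1/(6 - 2) = 1/4 = ¼ ≈ 0.25000)
m = I*√5 (m = √(-5) = I*√5 ≈ 2.2361*I)
h(L, n) = ¼ + I*√5 (h(L, n) = I*√5 + ¼ = ¼ + I*√5)
(h(-4, 4) - 14)*38 = ((¼ + I*√5) - 14)*38 = (-55/4 + I*√5)*38 = -1045/2 + 38*I*√5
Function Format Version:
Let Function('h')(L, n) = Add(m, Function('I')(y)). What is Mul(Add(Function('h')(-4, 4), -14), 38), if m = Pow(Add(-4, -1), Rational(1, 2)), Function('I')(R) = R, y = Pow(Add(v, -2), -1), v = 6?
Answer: Add(Rational(-1045, 2), Mul(38, I, Pow(5, Rational(1, 2)))) ≈ Add(-522.50, Mul(84.971, I))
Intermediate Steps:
y = Rational(1, 4) (y = Pow(Add(6, -2), -1) = Pow(4, -1) = Rational(1, 4) ≈ 0.25000)
m = Mul(I, Pow(5, Rational(1, 2))) (m = Pow(-5, Rational(1, 2)) = Mul(I, Pow(5, Rational(1, 2))) ≈ Mul(2.2361, I))
Function('h')(L, n) = Add(Rational(1, 4), Mul(I, Pow(5, Rational(1, 2)))) (Function('h')(L, n) = Add(Mul(I, Pow(5, Rational(1, 2))), Rational(1, 4)) = Add(Rational(1, 4), Mul(I, Pow(5, Rational(1, 2)))))
Mul(Add(Function('h')(-4, 4), -14), 38) = Mul(Add(Add(Rational(1, 4), Mul(I, Pow(5, Rational(1, 2)))), -14), 38) = Mul(Add(Rational(-55, 4), Mul(I, Pow(5, Rational(1, 2)))), 38) = Add(Rational(-1045, 2), Mul(38, I, Pow(5, Rational(1, 2))))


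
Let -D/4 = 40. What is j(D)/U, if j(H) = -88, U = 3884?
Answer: -22/971 ≈ -0.022657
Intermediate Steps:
D = -160 (D = -4*40 = -160)
j(D)/U = -88/3884 = -88*1/3884 = -22/971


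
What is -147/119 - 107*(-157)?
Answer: 285562/17 ≈ 16798.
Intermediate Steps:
-147/119 - 107*(-157) = -147*1/119 + 16799 = -21/17 + 16799 = 285562/17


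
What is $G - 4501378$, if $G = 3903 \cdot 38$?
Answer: $-4353064$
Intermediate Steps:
$G = 148314$
$G - 4501378 = 148314 - 4501378 = -4353064$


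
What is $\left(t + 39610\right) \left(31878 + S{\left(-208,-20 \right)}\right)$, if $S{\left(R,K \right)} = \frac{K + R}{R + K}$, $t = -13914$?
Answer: $819162784$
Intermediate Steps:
$S{\left(R,K \right)} = 1$ ($S{\left(R,K \right)} = \frac{K + R}{K + R} = 1$)
$\left(t + 39610\right) \left(31878 + S{\left(-208,-20 \right)}\right) = \left(-13914 + 39610\right) \left(31878 + 1\right) = 25696 \cdot 31879 = 819162784$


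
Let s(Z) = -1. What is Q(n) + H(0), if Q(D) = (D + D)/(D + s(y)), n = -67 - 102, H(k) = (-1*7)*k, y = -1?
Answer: 169/85 ≈ 1.9882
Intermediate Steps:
H(k) = -7*k
n = -169
Q(D) = 2*D/(-1 + D) (Q(D) = (D + D)/(D - 1) = (2*D)/(-1 + D) = 2*D/(-1 + D))
Q(n) + H(0) = 2*(-169)/(-1 - 169) - 7*0 = 2*(-169)/(-170) + 0 = 2*(-169)*(-1/170) + 0 = 169/85 + 0 = 169/85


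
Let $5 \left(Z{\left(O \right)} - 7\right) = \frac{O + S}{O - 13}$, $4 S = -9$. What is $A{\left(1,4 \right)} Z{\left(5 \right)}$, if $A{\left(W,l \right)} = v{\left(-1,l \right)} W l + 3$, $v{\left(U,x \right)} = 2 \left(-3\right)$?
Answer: $- \frac{23289}{160} \approx -145.56$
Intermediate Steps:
$S = - \frac{9}{4}$ ($S = \frac{1}{4} \left(-9\right) = - \frac{9}{4} \approx -2.25$)
$Z{\left(O \right)} = 7 + \frac{- \frac{9}{4} + O}{5 \left(-13 + O\right)}$ ($Z{\left(O \right)} = 7 + \frac{\left(O - \frac{9}{4}\right) \frac{1}{O - 13}}{5} = 7 + \frac{\left(- \frac{9}{4} + O\right) \frac{1}{-13 + O}}{5} = 7 + \frac{\frac{1}{-13 + O} \left(- \frac{9}{4} + O\right)}{5} = 7 + \frac{- \frac{9}{4} + O}{5 \left(-13 + O\right)}$)
$v{\left(U,x \right)} = -6$
$A{\left(W,l \right)} = 3 - 6 W l$ ($A{\left(W,l \right)} = - 6 W l + 3 = 3 - 6 W l$)
$A{\left(1,4 \right)} Z{\left(5 \right)} = \left(3 - 6 \cdot 4\right) \frac{-1829 + 144 \cdot 5}{20 \left(-13 + 5\right)} = \left(3 - 24\right) \frac{-1829 + 720}{20 \left(-8\right)} = - 21 \cdot \frac{1}{20} \left(- \frac{1}{8}\right) \left(-1109\right) = \left(-21\right) \frac{1109}{160} = - \frac{23289}{160}$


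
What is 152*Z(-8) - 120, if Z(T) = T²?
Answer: 9608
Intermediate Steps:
152*Z(-8) - 120 = 152*(-8)² - 120 = 152*64 - 120 = 9728 - 120 = 9608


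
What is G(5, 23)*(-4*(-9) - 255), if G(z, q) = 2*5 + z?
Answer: -3285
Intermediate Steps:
G(z, q) = 10 + z
G(5, 23)*(-4*(-9) - 255) = (10 + 5)*(-4*(-9) - 255) = 15*(36 - 255) = 15*(-219) = -3285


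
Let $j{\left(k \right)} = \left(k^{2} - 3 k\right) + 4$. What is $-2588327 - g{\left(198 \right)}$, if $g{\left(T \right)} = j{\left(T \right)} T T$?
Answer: $-1516411583$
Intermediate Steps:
$j{\left(k \right)} = 4 + k^{2} - 3 k$
$g{\left(T \right)} = T^{2} \left(4 + T^{2} - 3 T\right)$ ($g{\left(T \right)} = \left(4 + T^{2} - 3 T\right) T T = T \left(4 + T^{2} - 3 T\right) T = T^{2} \left(4 + T^{2} - 3 T\right)$)
$-2588327 - g{\left(198 \right)} = -2588327 - 198^{2} \left(4 + 198^{2} - 594\right) = -2588327 - 39204 \left(4 + 39204 - 594\right) = -2588327 - 39204 \cdot 38614 = -2588327 - 1513823256 = -1516411583$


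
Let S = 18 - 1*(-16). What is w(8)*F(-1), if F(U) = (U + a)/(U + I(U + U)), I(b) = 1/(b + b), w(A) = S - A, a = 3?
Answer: -208/5 ≈ -41.600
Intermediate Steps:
S = 34 (S = 18 + 16 = 34)
w(A) = 34 - A
I(b) = 1/(2*b)
F(U) = (3 + U)/(U + 1/(4*U)) (F(U) = (U + 3)/(U + 1/(2*(U + U))) = (3 + U)/(U + 1/(2*((2*U)))) = (3 + U)/(U + (1/(2*U))/2) = (3 + U)/(U + 1/(4*U)))
w(8)*F(-1) = (34 - 1*8)*(4*(-1)*(3 - 1)/(1 + 4*(-1)²)) = (34 - 8)*(4*(-1)*2/(1 + 4*1)) = 26*(4*(-1)*2/(1 + 4)) = 26*(4*(-1)*2/5) = 26*(4*(-1)*(⅕)*2) = 26*(-8/5) = -208/5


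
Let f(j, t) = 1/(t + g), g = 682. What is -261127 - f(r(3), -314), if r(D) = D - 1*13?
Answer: -96094737/368 ≈ -2.6113e+5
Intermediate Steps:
r(D) = -13 + D (r(D) = D - 13 = -13 + D)
f(j, t) = 1/(682 + t) (f(j, t) = 1/(t + 682) = 1/(682 + t))
-261127 - f(r(3), -314) = -261127 - 1/(682 - 314) = -261127 - 1/368 = -96094737/368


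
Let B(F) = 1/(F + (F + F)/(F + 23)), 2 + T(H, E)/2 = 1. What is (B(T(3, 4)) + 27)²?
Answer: 1490841/2116 ≈ 704.56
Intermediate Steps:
T(H, E) = -2 (T(H, E) = -4 + 2*1 = -4 + 2 = -2)
B(F) = 1/(F + 2*F/(23 + F)) (B(F) = 1/(F + (2*F)/(23 + F)) = 1/(F + 2*F/(23 + F)))
(B(T(3, 4)) + 27)² = ((23 - 2)/((-2)*(25 - 2)) + 27)² = (-½*21/23 + 27)² = (-½*1/23*21 + 27)² = (-21/46 + 27)² = (1221/46)² = 1490841/2116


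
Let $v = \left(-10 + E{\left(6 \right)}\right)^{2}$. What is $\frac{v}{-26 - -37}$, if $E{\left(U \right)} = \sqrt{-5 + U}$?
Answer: $\frac{81}{11} \approx 7.3636$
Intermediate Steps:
$v = 81$ ($v = \left(-10 + \sqrt{-5 + 6}\right)^{2} = \left(-10 + \sqrt{1}\right)^{2} = \left(-10 + 1\right)^{2} = \left(-9\right)^{2} = 81$)
$\frac{v}{-26 - -37} = \frac{81}{-26 - -37} = \frac{81}{-26 + 37} = \frac{81}{11}$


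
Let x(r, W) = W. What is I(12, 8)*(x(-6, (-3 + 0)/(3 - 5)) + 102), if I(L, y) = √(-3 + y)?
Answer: 207*√5/2 ≈ 231.43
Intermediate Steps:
I(12, 8)*(x(-6, (-3 + 0)/(3 - 5)) + 102) = √(-3 + 8)*((-3 + 0)/(3 - 5) + 102) = √5*(-3/(-2) + 102) = √5*(-3*(-½) + 102) = √5*(3/2 + 102) = √5*(207/2) = 207*√5/2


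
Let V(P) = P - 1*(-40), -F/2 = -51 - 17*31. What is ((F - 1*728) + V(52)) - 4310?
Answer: -3790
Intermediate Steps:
F = 1156 (F = -2*(-51 - 17*31) = -2*(-51 - 527) = -2*(-578) = 1156)
V(P) = 40 + P (V(P) = P + 40 = 40 + P)
((F - 1*728) + V(52)) - 4310 = ((1156 - 1*728) + (40 + 52)) - 4310 = ((1156 - 728) + 92) - 4310 = (428 + 92) - 4310 = 520 - 4310 = -3790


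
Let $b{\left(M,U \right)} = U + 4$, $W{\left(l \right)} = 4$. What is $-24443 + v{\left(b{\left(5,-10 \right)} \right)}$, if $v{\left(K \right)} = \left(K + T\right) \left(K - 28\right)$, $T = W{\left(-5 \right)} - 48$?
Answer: $-22743$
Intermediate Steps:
$b{\left(M,U \right)} = 4 + U$
$T = -44$ ($T = 4 - 48 = -44$)
$v{\left(K \right)} = \left(-44 + K\right) \left(-28 + K\right)$ ($v{\left(K \right)} = \left(K - 44\right) \left(K - 28\right) = \left(-44 + K\right) \left(-28 + K\right)$)
$-24443 + v{\left(b{\left(5,-10 \right)} \right)} = -24443 + \left(1232 + \left(4 - 10\right)^{2} - 72 \left(4 - 10\right)\right) = -24443 + \left(1232 + \left(-6\right)^{2} - -432\right) = -24443 + \left(1232 + 36 + 432\right) = -24443 + 1700 = -22743$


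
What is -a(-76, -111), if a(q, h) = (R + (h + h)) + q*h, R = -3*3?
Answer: -8205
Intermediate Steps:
R = -9
a(q, h) = -9 + 2*h + h*q (a(q, h) = (-9 + (h + h)) + q*h = (-9 + 2*h) + h*q = -9 + 2*h + h*q)
-a(-76, -111) = -(-9 + 2*(-111) - 111*(-76)) = -(-9 - 222 + 8436) = -1*8205 = -8205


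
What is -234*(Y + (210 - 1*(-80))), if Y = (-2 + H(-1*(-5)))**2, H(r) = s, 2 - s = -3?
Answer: -69966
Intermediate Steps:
s = 5 (s = 2 - 1*(-3) = 2 + 3 = 5)
H(r) = 5
Y = 9 (Y = (-2 + 5)**2 = 3**2 = 9)
-234*(Y + (210 - 1*(-80))) = -234*(9 + (210 - 1*(-80))) = -234*(9 + (210 + 80)) = -234*(9 + 290) = -234*299 = -69966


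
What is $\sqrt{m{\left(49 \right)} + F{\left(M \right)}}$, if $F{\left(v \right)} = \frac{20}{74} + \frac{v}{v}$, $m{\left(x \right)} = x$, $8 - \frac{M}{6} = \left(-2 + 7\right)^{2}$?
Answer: $\frac{2 \sqrt{17205}}{37} \approx 7.0902$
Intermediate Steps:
$M = -102$ ($M = 48 - 6 \left(-2 + 7\right)^{2} = 48 - 6 \cdot 5^{2} = 48 - 150 = -102$)
$F{\left(v \right)} = \frac{47}{37}$ ($F{\left(v \right)} = 20 \cdot \frac{1}{74} + 1 = \frac{10}{37} + 1 = \frac{47}{37}$)
$\sqrt{m{\left(49 \right)} + F{\left(M \right)}} = \sqrt{49 + \frac{47}{37}} = \sqrt{\frac{1860}{37}} = \frac{2 \sqrt{17205}}{37}$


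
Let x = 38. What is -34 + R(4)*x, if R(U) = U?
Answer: 118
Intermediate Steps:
-34 + R(4)*x = -34 + 4*38 = -34 + 152 = 118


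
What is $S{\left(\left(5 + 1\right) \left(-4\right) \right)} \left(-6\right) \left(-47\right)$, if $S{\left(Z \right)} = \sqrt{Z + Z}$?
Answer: $1128 i \sqrt{3} \approx 1953.8 i$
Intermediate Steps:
$S{\left(Z \right)} = \sqrt{2} \sqrt{Z}$ ($S{\left(Z \right)} = \sqrt{2 Z} = \sqrt{2} \sqrt{Z}$)
$S{\left(\left(5 + 1\right) \left(-4\right) \right)} \left(-6\right) \left(-47\right) = \sqrt{2} \sqrt{\left(5 + 1\right) \left(-4\right)} \left(-6\right) \left(-47\right) = \sqrt{2} \sqrt{6 \left(-4\right)} \left(-6\right) \left(-47\right) = \sqrt{2} \sqrt{-24} \left(-6\right) \left(-47\right) = \sqrt{2} \cdot 2 i \sqrt{6} \left(-6\right) \left(-47\right) = 4 i \sqrt{3} \left(-6\right) \left(-47\right) = - 24 i \sqrt{3} \left(-47\right) = 1128 i \sqrt{3}$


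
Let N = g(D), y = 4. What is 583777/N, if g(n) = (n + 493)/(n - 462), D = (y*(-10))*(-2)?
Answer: -1167554/3 ≈ -3.8918e+5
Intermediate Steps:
D = 80 (D = (4*(-10))*(-2) = -40*(-2) = 80)
g(n) = (493 + n)/(-462 + n)
N = -3/2 (N = (493 + 80)/(-462 + 80) = 573/(-382) = -1/382*573 = -3/2 ≈ -1.5000)
583777/N = 583777/(-3/2) = 583777*(-2/3) = -1167554/3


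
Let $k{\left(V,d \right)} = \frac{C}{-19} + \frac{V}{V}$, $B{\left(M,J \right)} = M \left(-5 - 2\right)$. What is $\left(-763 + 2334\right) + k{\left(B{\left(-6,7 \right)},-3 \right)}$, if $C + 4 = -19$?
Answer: $\frac{29891}{19} \approx 1573.2$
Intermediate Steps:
$C = -23$ ($C = -4 - 19 = -23$)
$B{\left(M,J \right)} = - 7 M$ ($B{\left(M,J \right)} = M \left(-7\right) = - 7 M$)
$k{\left(V,d \right)} = \frac{42}{19}$ ($k{\left(V,d \right)} = - \frac{23}{-19} + \frac{V}{V} = \left(-23\right) \left(- \frac{1}{19}\right) + 1 = \frac{23}{19} + 1 = \frac{42}{19}$)
$\left(-763 + 2334\right) + k{\left(B{\left(-6,7 \right)},-3 \right)} = \left(-763 + 2334\right) + \frac{42}{19} = 1571 + \frac{42}{19} = \frac{29891}{19}$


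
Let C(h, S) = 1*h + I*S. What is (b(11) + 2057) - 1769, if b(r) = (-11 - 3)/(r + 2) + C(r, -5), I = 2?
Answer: 3743/13 ≈ 287.92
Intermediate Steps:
C(h, S) = h + 2*S (C(h, S) = 1*h + 2*S = h + 2*S)
b(r) = -10 + r - 14/(2 + r) (b(r) = (-11 - 3)/(r + 2) + (r + 2*(-5)) = -14/(2 + r) + (r - 10) = -14/(2 + r) + (-10 + r) = -10 + r - 14/(2 + r))
(b(11) + 2057) - 1769 = ((-34 + 11² - 8*11)/(2 + 11) + 2057) - 1769 = ((-34 + 121 - 88)/13 + 2057) - 1769 = ((1/13)*(-1) + 2057) - 1769 = (-1/13 + 2057) - 1769 = 26740/13 - 1769 = 3743/13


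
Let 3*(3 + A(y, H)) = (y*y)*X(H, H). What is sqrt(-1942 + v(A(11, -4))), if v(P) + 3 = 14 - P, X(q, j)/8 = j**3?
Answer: 2*sqrt(42126)/3 ≈ 136.83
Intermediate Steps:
X(q, j) = 8*j**3
A(y, H) = -3 + 8*H**3*y**2/3 (A(y, H) = -3 + ((y*y)*(8*H**3))/3 = -3 + (y**2*(8*H**3))/3 = -3 + (8*H**3*y**2)/3 = -3 + 8*H**3*y**2/3)
v(P) = 11 - P (v(P) = -3 + (14 - P) = 11 - P)
sqrt(-1942 + v(A(11, -4))) = sqrt(-1942 + (11 - (-3 + (8/3)*(-4)**3*11**2))) = sqrt(-1942 + (11 - (-3 + (8/3)*(-64)*121))) = sqrt(-1942 + (11 - (-3 - 61952/3))) = sqrt(-1942 + (11 - 1*(-61961/3))) = sqrt(-1942 + (11 + 61961/3)) = sqrt(-1942 + 61994/3) = sqrt(56168/3) = 2*sqrt(42126)/3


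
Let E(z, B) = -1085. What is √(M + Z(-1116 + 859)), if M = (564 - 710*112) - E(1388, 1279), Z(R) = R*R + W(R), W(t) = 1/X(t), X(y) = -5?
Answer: I*√295555/5 ≈ 108.73*I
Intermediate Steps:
W(t) = -⅕ (W(t) = 1/(-5) = -⅕)
Z(R) = -⅕ + R² (Z(R) = R*R - ⅕ = R² - ⅕ = -⅕ + R²)
M = -77871 (M = (564 - 710*112) - 1*(-1085) = (564 - 79520) + 1085 = -78956 + 1085 = -77871)
√(M + Z(-1116 + 859)) = √(-77871 + (-⅕ + (-1116 + 859)²)) = √(-77871 + (-⅕ + (-257)²)) = √(-77871 + (-⅕ + 66049)) = √(-77871 + 330244/5) = √(-59111/5) = I*√295555/5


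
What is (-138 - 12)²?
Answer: 22500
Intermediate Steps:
(-138 - 12)² = (-150)² = 22500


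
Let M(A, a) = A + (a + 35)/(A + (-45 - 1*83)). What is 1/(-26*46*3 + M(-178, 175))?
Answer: -51/192101 ≈ -0.00026549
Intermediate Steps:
M(A, a) = A + (35 + a)/(-128 + A) (M(A, a) = A + (35 + a)/(A + (-45 - 83)) = A + (35 + a)/(A - 128) = A + (35 + a)/(-128 + A))
1/(-26*46*3 + M(-178, 175)) = 1/(-26*46*3 + (35 + 175 + (-178)² - 128*(-178))/(-128 - 178)) = 1/(-1196*3 + (35 + 175 + 31684 + 22784)/(-306)) = 1/(-3588 - 1/306*54678) = 1/(-3588 - 9113/51) = 1/(-192101/51) = -51/192101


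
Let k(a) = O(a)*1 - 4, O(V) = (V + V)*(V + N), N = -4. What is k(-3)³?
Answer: 54872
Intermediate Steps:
O(V) = 2*V*(-4 + V) (O(V) = (V + V)*(V - 4) = (2*V)*(-4 + V) = 2*V*(-4 + V))
k(a) = -4 + 2*a*(-4 + a) (k(a) = (2*a*(-4 + a))*1 - 4 = 2*a*(-4 + a) - 4 = -4 + 2*a*(-4 + a))
k(-3)³ = (-4 + 2*(-3)*(-4 - 3))³ = (-4 + 2*(-3)*(-7))³ = (-4 + 42)³ = 38³ = 54872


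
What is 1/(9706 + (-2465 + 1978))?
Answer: 1/9219 ≈ 0.00010847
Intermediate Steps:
1/(9706 + (-2465 + 1978)) = 1/(9706 - 487) = 1/9219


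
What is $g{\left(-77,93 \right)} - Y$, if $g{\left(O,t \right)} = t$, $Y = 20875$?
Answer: $-20782$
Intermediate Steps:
$g{\left(-77,93 \right)} - Y = 93 - 20875 = -20782$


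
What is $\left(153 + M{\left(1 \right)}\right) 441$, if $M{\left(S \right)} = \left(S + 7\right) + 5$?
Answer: $73206$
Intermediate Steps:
$M{\left(S \right)} = 12 + S$ ($M{\left(S \right)} = \left(7 + S\right) + 5 = 12 + S$)
$\left(153 + M{\left(1 \right)}\right) 441 = \left(153 + \left(12 + 1\right)\right) 441 = \left(153 + 13\right) 441 = 166 \cdot 441 = 73206$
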